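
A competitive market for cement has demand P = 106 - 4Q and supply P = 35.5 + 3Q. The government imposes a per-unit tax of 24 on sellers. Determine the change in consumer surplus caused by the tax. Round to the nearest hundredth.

-114.61

Without the tax, 106 - 4Q = 35.5 + 3Q so Q* = 10.0714 and P* = 65.7143.
With the tax, sellers need 24 more per unit: 106 - 4Q = 35.5 + 3Q + 24, so Q_t = 6.6429. Buyers pay P_b = 79.4286; sellers receive P_s = P_b - 24 = 55.4286.
CS falls from (1/2)(10.0714)(40.2857) = 202.8673 to (1/2)(6.6429)(26.5714) = 88.2551, a change of -114.6122.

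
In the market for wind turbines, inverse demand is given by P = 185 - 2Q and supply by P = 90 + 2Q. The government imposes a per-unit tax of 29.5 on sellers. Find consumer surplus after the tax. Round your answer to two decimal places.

268.14

Without the tax, 185 - 2Q = 90 + 2Q so Q* = 23.75 and P* = 137.5.
A tax on sellers shifts supply up by 29.5: 185 - 2Q = 90 + 2Q + 29.5, so Q_t = 16.375. Buyers pay P_b = 152.25; sellers receive P_s = P_b - 29.5 = 122.75.
Consumer surplus is the triangle under demand above P_b: (1/2)(16.375)(185 - 152.25) = 268.1406.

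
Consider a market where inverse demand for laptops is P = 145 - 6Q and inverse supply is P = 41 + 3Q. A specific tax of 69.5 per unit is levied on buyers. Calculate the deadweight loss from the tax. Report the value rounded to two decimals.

268.35

Without the tax, 145 - 6Q = 41 + 3Q so Q* = 11.5556 and P* = 75.6667.
A tax on buyers shifts demand down by 69.5: (145 - 69.5) - 6Q = 41 + 3Q, so Q_t = 3.8333. Buyers pay P_b = 122; sellers receive P_s = P_b - 69.5 = 52.5.
The welfare triangle lost has base Q* - Q_t = 7.7222 and height t = 69.5, so DWL = (1/2)(7.7222)(69.5) = 268.3472.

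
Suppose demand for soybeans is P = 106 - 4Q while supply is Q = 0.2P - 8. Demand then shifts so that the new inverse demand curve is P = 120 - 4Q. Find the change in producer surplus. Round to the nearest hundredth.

63.09

Rewriting supply in inverse form: P = 40 + 5Q.
Initial equilibrium: Q_0 = 7.3333, P_0 = 76.6667; CS_0 = (1/2)(7.3333)(29.3333) = 107.5556, PS_0 = (1/2)(7.3333)(36.6667) = 134.4444.
New equilibrium: 120 - 4Q = 40 + 5Q gives Q_1 = 8.8889, P_1 = 84.4444; CS_1 = 158.0247, PS_1 = 197.5309.
Change in producer surplus = 197.5309 - 134.4444 = 63.0864.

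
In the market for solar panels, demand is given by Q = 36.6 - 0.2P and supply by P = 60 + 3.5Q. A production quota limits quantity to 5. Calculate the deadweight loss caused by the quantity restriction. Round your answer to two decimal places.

Rewriting demand in inverse form: P = 183 - 5Q.
Unrestricted equilibrium: Q* = (183 - 60)/(5 + 3.5) = 14.4706.
At Q = 5 the demand price is 183 - 5(5) = 158 and the supply price is 60 + 3.5(5) = 77.5.
DWL = (1/2)(gap between curves at 5) x (Q* - 5) = (1/2)(80.5)(9.4706) = 381.1912.

381.19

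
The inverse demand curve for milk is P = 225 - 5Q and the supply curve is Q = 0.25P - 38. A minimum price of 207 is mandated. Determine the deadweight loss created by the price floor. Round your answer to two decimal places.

91.58

Rewriting supply in inverse form: P = 152 + 4Q.
Without the control, 225 - 5Q = 152 + 4Q so Q* = 8.1111 and P* = 184.4444.
At the floor price 207, quantity demanded is (225 - 207)/5 = 3.6; demand is the short side, so Q = 3.6 trades at P = 207.
The lost-trades triangle has base Q* - 3.6 = 4.5111 and height equal to the gap between the curves at Q = 3.6, which is 207 - 166.4 = 40.6. DWL = (1/2)(4.5111)(40.6) = 91.5756.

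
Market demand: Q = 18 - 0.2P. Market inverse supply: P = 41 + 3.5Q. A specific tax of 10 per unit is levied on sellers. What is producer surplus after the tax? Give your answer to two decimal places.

Rewriting demand in inverse form: P = 90 - 5Q.
Without the tax, 90 - 5Q = 41 + 3.5Q so Q* = 5.7647 and P* = 61.1765.
With the tax, sellers need 10 more per unit: 90 - 5Q = 41 + 3.5Q + 10, so Q_t = 4.5882. Buyers pay P_b = 67.0588; sellers receive P_s = P_b - 10 = 57.0588.
PS = (1/2)(Q_t)(P_s - 41) = (1/2)(4.5882)(16.0588) = 36.8408.

36.84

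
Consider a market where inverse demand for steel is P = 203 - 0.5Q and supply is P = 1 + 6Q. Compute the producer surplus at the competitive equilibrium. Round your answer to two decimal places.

2897.33

Setting demand equal to supply, 202 = 6.5Q, so Q* = 31.0769 and P* = 187.4615.
The supply curve's price intercept is 1, so PS = (1/2)(Q*)(P* - 1) = (1/2)(31.0769)(186.4615) = 2897.3254.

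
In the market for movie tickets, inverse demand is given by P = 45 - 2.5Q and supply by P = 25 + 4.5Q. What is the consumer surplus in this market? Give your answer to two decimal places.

10.20

Set 45 - 2.5Q = 25 + 4.5Q, which gives 20 = 7Q, so Q* = 2.8571 and P* = 45 - 2.5(2.8571) = 37.8571.
CS is the area between the demand curve and P* from 0 to Q*: (1/2)(2.8571)(7.1429) = 10.2041.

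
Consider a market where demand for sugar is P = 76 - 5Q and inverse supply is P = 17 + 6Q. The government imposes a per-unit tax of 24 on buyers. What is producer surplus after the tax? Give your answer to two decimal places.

Without the tax, 76 - 5Q = 17 + 6Q so Q* = 5.3636 and P* = 49.1818.
A tax on buyers shifts demand down by 24: (76 - 24) - 5Q = 17 + 6Q, so Q_t = 3.1818. Buyers pay P_b = 60.0909; sellers receive P_s = P_b - 24 = 36.0909.
PS = (1/2)(Q_t)(P_s - 17) = (1/2)(3.1818)(19.0909) = 30.3719.

30.37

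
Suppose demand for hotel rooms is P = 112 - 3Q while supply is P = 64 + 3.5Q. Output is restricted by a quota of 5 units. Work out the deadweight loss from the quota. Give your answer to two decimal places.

Without the quota, 112 - 3Q = 64 + 3.5Q gives Q* = 7.3846.
At Q = 5 the demand price is 112 - 3(5) = 97 and the supply price is 64 + 3.5(5) = 81.5.
Deadweight loss is the triangle between the curves from 5 to 7.3846: (1/2)(97 - 81.5)(7.3846 - 5) = 18.4808.

18.48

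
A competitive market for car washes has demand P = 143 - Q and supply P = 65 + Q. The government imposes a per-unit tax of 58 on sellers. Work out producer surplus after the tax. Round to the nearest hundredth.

50.00

Without the tax, 143 - Q = 65 + Q so Q* = 39 and P* = 104.
A tax on sellers shifts supply up by 58: 143 - Q = 65 + Q + 58, so Q_t = 10. Buyers pay P_b = 133; sellers receive P_s = P_b - 58 = 75.
Producer surplus is the triangle above supply below P_s: (1/2)(10)(75 - 65) = 50.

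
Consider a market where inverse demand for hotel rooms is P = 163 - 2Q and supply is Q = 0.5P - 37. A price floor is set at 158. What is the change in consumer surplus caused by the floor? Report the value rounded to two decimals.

Rewriting supply in inverse form: P = 74 + 2Q.
Without the control, 163 - 2Q = 74 + 2Q so Q* = 22.25 and P* = 118.5.
At P = 158, buyers demand (163 - 158)/2 = 2.5 while sellers would supply more, so the quantity traded is 2.5 at price 158.
CS goes from (1/2)(22.25)(44.5) = 495.0625 to 6.25 (computed as (163 - 158)(2.5) - (1/2)(2)(2.5)^2), a change of -488.8125.

-488.81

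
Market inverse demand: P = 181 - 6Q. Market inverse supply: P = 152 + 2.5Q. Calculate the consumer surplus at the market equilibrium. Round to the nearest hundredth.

34.92

Set 181 - 6Q = 152 + 2.5Q, which gives 29 = 8.5Q, so Q* = 3.4118 and P* = 181 - 6(3.4118) = 160.5294.
Consumer surplus is the triangle under demand above P*: (1/2)(3.4118)(181 - 160.5294) = (1/2)(3.4118)(20.4706) = 34.9204.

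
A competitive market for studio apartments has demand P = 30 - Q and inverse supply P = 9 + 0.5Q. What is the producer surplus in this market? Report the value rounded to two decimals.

Setting demand equal to supply, 21 = 1.5Q, so Q* = 14 and P* = 16.
Producer surplus is the triangle above supply below P*: (1/2)(14)(16 - 9) = (1/2)(14)(7) = 49.

49.00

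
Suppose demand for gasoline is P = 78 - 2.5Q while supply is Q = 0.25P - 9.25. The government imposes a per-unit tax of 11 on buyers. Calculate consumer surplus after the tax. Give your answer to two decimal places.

Rewriting supply in inverse form: P = 37 + 4Q.
Without the tax, 78 - 2.5Q = 37 + 4Q so Q* = 6.3077 and P* = 62.2308.
With the tax, buyers' net willingness to pay falls by 11: (78 - 11) - 2.5Q = 37 + 4Q, so Q_t = 4.6154. Buyers pay P_b = 66.4615; sellers receive P_s = P_b - 11 = 55.4615.
CS = (1/2)(Q_t)(78 - P_b) = (1/2)(4.6154)(11.5385) = 26.6272.

26.63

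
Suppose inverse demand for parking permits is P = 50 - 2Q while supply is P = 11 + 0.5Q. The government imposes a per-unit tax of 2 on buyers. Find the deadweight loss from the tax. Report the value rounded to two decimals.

Pre-tax equilibrium: 50 - 2Q = 11 + 0.5Q gives Q* = 15.6, P* = 18.8.
A tax on buyers shifts demand down by 2: (50 - 2) - 2Q = 11 + 0.5Q, so Q_t = 14.8. Buyers pay P_b = 20.4; sellers receive P_s = P_b - 2 = 18.4.
The welfare triangle lost has base Q* - Q_t = 0.8 and height t = 2, so DWL = (1/2)(0.8)(2) = 0.8.

0.80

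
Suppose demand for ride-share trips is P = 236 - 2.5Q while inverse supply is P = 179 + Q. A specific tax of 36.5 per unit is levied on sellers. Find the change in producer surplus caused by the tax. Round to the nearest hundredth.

Without the tax, 236 - 2.5Q = 179 + Q so Q* = 16.2857 and P* = 195.2857.
With the tax, sellers need 36.5 more per unit: 236 - 2.5Q = 179 + Q + 36.5, so Q_t = 5.8571. Buyers pay P_b = 221.3571; sellers receive P_s = P_b - 36.5 = 184.8571.
PS falls from (1/2)(16.2857)(16.2857) = 132.6122 to (1/2)(5.8571)(5.8571) = 17.1531, a change of -115.4592.

-115.46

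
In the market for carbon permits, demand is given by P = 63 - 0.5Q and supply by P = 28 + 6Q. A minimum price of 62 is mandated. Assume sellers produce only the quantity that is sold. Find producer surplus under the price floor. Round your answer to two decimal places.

Without the control, 63 - 0.5Q = 28 + 6Q so Q* = 5.3846 and P* = 60.3077.
At the floor price 62, quantity demanded is (63 - 62)/0.5 = 2; demand is the short side, so Q = 2 trades at P = 62.
The supply price at Q = 2 is 40. PS is the trapezoid between 62 and supply over [0, 2]: (1/2)[(62 - 28) + (62 - 40)](2) = 56.

56.00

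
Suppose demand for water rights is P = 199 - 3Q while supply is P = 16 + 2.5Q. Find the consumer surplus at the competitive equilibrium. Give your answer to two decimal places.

1660.61

Set 199 - 3Q = 16 + 2.5Q, which gives 183 = 5.5Q, so Q* = 33.2727 and P* = 199 - 3(33.2727) = 99.1818.
The demand choke price is 199, so CS = (1/2)(Q*)(199 - P*) = (1/2)(33.2727)(99.8182) = 1660.6116.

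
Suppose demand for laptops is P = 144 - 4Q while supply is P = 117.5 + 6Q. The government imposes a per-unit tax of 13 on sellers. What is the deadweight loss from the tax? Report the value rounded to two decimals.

Pre-tax equilibrium: 144 - 4Q = 117.5 + 6Q gives Q* = 2.65, P* = 133.4.
With the tax, sellers need 13 more per unit: 144 - 4Q = 117.5 + 6Q + 13, so Q_t = 1.35. Buyers pay P_b = 138.6; sellers receive P_s = P_b - 13 = 125.6.
Deadweight loss is the triangle between the curves from Q_t to Q*: (1/2)(2.65 - 1.35)(13) = 8.45.

8.45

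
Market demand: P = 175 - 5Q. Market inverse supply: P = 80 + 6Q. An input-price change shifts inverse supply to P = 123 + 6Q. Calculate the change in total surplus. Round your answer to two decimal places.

-287.32

Initial equilibrium: Q_0 = 8.6364, P_0 = 131.8182; CS_0 = (1/2)(8.6364)(43.1818) = 186.4669, PS_0 = (1/2)(8.6364)(51.8182) = 223.7603.
New equilibrium: 175 - 5Q = 123 + 6Q gives Q_1 = 4.7273, P_1 = 151.3636; CS_1 = 55.8678, PS_1 = 67.0413.
Change in total surplus = (55.8678 + 67.0413) - (186.4669 + 223.7603) = -287.3182.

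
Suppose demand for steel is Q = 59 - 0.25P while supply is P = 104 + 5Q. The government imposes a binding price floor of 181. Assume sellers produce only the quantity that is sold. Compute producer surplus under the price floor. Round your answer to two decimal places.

586.09

Rewriting demand in inverse form: P = 236 - 4Q.
Without the control, 236 - 4Q = 104 + 5Q so Q* = 14.6667 and P* = 177.3333.
At P = 181, buyers demand (236 - 181)/4 = 13.75 while sellers would supply more, so the quantity traded is 13.75 at price 181.
The supply price at Q = 13.75 is 172.75. PS is the trapezoid between 181 and supply over [0, 13.75]: (1/2)[(181 - 104) + (181 - 172.75)](13.75) = 586.0938.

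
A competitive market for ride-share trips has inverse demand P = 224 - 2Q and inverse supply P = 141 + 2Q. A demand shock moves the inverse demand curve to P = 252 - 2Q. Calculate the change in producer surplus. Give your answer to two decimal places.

339.50

Initial equilibrium: Q_0 = 20.75, P_0 = 182.5; CS_0 = (1/2)(20.75)(41.5) = 430.5625, PS_0 = (1/2)(20.75)(41.5) = 430.5625.
New equilibrium: 252 - 2Q = 141 + 2Q gives Q_1 = 27.75, P_1 = 196.5; CS_1 = 770.0625, PS_1 = 770.0625.
Change in producer surplus = 770.0625 - 430.5625 = 339.5.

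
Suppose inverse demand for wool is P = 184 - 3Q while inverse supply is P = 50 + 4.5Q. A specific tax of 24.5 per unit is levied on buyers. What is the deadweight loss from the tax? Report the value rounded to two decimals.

Pre-tax equilibrium: 184 - 3Q = 50 + 4.5Q gives Q* = 17.8667, P* = 130.4.
With the tax, buyers' net willingness to pay falls by 24.5: (184 - 24.5) - 3Q = 50 + 4.5Q, so Q_t = 14.6. Buyers pay P_b = 140.2; sellers receive P_s = P_b - 24.5 = 115.7.
Deadweight loss is the triangle between the curves from Q_t to Q*: (1/2)(17.8667 - 14.6)(24.5) = 40.0167.

40.02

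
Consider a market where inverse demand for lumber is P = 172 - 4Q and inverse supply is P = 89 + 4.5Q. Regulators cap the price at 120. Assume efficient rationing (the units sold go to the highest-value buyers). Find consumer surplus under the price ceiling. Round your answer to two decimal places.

Free-market equilibrium: 172 - 4Q = 89 + 4.5Q gives Q* = 9.7647, P* = 132.9412.
At P = 120, sellers supply (120 - 89)/4.5 = 6.8889 while buyers want more, so the quantity traded is 6.8889 at price 120.
The demand price at Q = 6.8889 is 144.4444. CS is the trapezoid between demand and 120 over [0, 6.8889]: (1/2)[(172 - 120) + (144.4444 - 120)](6.8889) = 263.3086.

263.31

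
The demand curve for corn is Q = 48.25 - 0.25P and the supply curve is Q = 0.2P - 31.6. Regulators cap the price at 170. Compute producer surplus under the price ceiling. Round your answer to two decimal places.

Rewriting demand in inverse form: P = 193 - 4Q.
Rewriting supply in inverse form: P = 158 + 5Q.
Without the control, 193 - 4Q = 158 + 5Q so Q* = 3.8889 and P* = 177.4444.
At P = 170, sellers supply (170 - 158)/5 = 2.4 while buyers want more, so the quantity traded is 2.4 at price 170.
PS is the triangle above supply below 170: (1/2)(2.4)(170 - 158) = 14.4.

14.40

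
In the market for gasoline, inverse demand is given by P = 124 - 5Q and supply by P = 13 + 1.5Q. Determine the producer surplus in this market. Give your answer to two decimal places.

218.72

Setting demand equal to supply, 111 = 6.5Q, so Q* = 17.0769 and P* = 38.6154.
PS is the area between P* and the supply curve from 0 to Q*: (1/2)(17.0769)(25.6154) = 218.716.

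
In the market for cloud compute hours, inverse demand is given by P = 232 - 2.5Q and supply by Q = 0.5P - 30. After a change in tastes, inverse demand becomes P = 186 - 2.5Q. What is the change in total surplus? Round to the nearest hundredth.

Rewriting supply in inverse form: P = 60 + 2Q.
Initial equilibrium: Q_0 = 38.2222, P_0 = 136.4444; CS_0 = (1/2)(38.2222)(95.5556) = 1826.1728, PS_0 = (1/2)(38.2222)(76.4444) = 1460.9383.
New equilibrium: 186 - 2.5Q = 60 + 2Q gives Q_1 = 28, P_1 = 116; CS_1 = 980, PS_1 = 784.
Change in total surplus = (980 + 784) - (1826.1728 + 1460.9383) = -1523.1111.

-1523.11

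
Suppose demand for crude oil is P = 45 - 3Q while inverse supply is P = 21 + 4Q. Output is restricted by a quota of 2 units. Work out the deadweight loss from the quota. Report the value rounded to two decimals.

Without the quota, 45 - 3Q = 21 + 4Q gives Q* = 3.4286.
At Q = 2 the demand price is 45 - 3(2) = 39 and the supply price is 21 + 4(2) = 29.
Deadweight loss is the triangle between the curves from 2 to 3.4286: (1/2)(39 - 29)(3.4286 - 2) = 7.1429.

7.14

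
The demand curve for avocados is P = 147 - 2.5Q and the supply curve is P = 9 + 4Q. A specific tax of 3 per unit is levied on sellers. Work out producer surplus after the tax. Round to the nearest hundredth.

Pre-tax equilibrium: 147 - 2.5Q = 9 + 4Q gives Q* = 21.2308, P* = 93.9231.
A tax on sellers shifts supply up by 3: 147 - 2.5Q = 9 + 4Q + 3, so Q_t = 20.7692. Buyers pay P_b = 95.0769; sellers receive P_s = P_b - 3 = 92.0769.
PS = (1/2)(Q_t)(P_s - 9) = (1/2)(20.7692)(83.0769) = 862.7219.

862.72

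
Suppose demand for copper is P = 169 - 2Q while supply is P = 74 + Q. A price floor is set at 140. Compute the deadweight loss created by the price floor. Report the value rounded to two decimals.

442.04

Without the control, 169 - 2Q = 74 + Q so Q* = 31.6667 and P* = 105.6667.
At the floor price 140, quantity demanded is (169 - 140)/2 = 14.5; demand is the short side, so Q = 14.5 trades at P = 140.
The lost-trades triangle has base Q* - 14.5 = 17.1667 and height equal to the gap between the curves at Q = 14.5, which is 140 - 88.5 = 51.5. DWL = (1/2)(17.1667)(51.5) = 442.0417.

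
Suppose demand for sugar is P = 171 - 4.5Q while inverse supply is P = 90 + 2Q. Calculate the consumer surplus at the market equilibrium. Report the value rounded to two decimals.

Equilibrium: 171 - 4.5Q = 90 + 2Q, so Q* = 12.4615 and P* = 114.9231.
CS is the area between the demand curve and P* from 0 to Q*: (1/2)(12.4615)(56.0769) = 349.4024.

349.40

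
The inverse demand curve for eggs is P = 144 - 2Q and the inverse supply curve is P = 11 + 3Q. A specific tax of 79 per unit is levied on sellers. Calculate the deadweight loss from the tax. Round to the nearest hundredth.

624.10

Pre-tax equilibrium: 144 - 2Q = 11 + 3Q gives Q* = 26.6, P* = 90.8.
With the tax, sellers need 79 more per unit: 144 - 2Q = 11 + 3Q + 79, so Q_t = 10.8. Buyers pay P_b = 122.4; sellers receive P_s = P_b - 79 = 43.4.
The welfare triangle lost has base Q* - Q_t = 15.8 and height t = 79, so DWL = (1/2)(15.8)(79) = 624.1.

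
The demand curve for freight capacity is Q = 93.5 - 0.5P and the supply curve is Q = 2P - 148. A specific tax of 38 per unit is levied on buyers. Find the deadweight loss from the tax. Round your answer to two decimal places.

Rewriting demand in inverse form: P = 187 - 2Q.
Rewriting supply in inverse form: P = 74 + 0.5Q.
Without the tax, 187 - 2Q = 74 + 0.5Q so Q* = 45.2 and P* = 96.6.
With the tax, buyers' net willingness to pay falls by 38: (187 - 38) - 2Q = 74 + 0.5Q, so Q_t = 30. Buyers pay P_b = 127; sellers receive P_s = P_b - 38 = 89.
Deadweight loss is the triangle between the curves from Q_t to Q*: (1/2)(45.2 - 30)(38) = 288.8.

288.80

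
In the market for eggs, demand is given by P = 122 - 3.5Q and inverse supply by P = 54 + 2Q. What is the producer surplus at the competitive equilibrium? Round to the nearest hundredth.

Equilibrium: 122 - 3.5Q = 54 + 2Q, so Q* = 12.3636 and P* = 78.7273.
Producer surplus is the triangle above supply below P*: (1/2)(12.3636)(78.7273 - 54) = (1/2)(12.3636)(24.7273) = 152.8595.

152.86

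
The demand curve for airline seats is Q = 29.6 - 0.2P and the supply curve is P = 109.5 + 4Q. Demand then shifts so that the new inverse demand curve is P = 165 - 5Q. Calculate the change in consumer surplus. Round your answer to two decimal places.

49.32

Rewriting demand in inverse form: P = 148 - 5Q.
Initial equilibrium: Q_0 = 4.2778, P_0 = 126.6111; CS_0 = (1/2)(4.2778)(21.3889) = 45.7485, PS_0 = (1/2)(4.2778)(17.1111) = 36.5988.
New equilibrium: 165 - 5Q = 109.5 + 4Q gives Q_1 = 6.1667, P_1 = 134.1667; CS_1 = 95.0694, PS_1 = 76.0556.
Change in consumer surplus = 95.0694 - 45.7485 = 49.321.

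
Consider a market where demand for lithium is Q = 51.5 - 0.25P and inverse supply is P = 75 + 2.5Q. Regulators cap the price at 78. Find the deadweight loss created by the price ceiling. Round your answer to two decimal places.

1167.56

Rewriting demand in inverse form: P = 206 - 4Q.
Without the control, 206 - 4Q = 75 + 2.5Q so Q* = 20.1538 and P* = 125.3846.
At P = 78, sellers supply (78 - 75)/2.5 = 1.2 while buyers want more, so the quantity traded is 1.2 at price 78.
The lost-trades triangle has base Q* - 1.2 = 18.9538 and height equal to the gap between the curves at Q = 1.2, which is 201.2 - 78 = 123.2. DWL = (1/2)(18.9538)(123.2) = 1167.5569.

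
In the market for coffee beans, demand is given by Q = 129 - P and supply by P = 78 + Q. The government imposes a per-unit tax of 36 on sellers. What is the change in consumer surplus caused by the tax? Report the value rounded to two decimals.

-297.00

Rewriting demand in inverse form: P = 129 - Q.
Pre-tax equilibrium: 129 - Q = 78 + Q gives Q* = 25.5, P* = 103.5.
With the tax, sellers need 36 more per unit: 129 - Q = 78 + Q + 36, so Q_t = 7.5. Buyers pay P_b = 121.5; sellers receive P_s = P_b - 36 = 85.5.
CS falls from (1/2)(25.5)(25.5) = 325.125 to (1/2)(7.5)(7.5) = 28.125, a change of -297.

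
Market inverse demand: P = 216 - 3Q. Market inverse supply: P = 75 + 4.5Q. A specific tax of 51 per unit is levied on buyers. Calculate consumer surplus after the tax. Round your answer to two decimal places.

Without the tax, 216 - 3Q = 75 + 4.5Q so Q* = 18.8 and P* = 159.6.
A tax on buyers shifts demand down by 51: (216 - 51) - 3Q = 75 + 4.5Q, so Q_t = 12. Buyers pay P_b = 180; sellers receive P_s = P_b - 51 = 129.
CS = (1/2)(Q_t)(216 - P_b) = (1/2)(12)(36) = 216.

216.00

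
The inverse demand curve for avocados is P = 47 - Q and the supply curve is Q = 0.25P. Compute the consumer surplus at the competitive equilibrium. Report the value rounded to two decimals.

44.18

Rewriting supply in inverse form: P = 4Q.
Setting demand equal to supply, 47 = 5Q, so Q* = 9.4 and P* = 37.6.
CS is the area between the demand curve and P* from 0 to Q*: (1/2)(9.4)(9.4) = 44.18.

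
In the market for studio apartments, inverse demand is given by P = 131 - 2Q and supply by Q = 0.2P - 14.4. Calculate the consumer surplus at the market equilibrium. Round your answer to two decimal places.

Rewriting supply in inverse form: P = 72 + 5Q.
Set 131 - 2Q = 72 + 5Q, which gives 59 = 7Q, so Q* = 8.4286 and P* = 131 - 2(8.4286) = 114.1429.
CS is the area between the demand curve and P* from 0 to Q*: (1/2)(8.4286)(16.8571) = 71.0408.

71.04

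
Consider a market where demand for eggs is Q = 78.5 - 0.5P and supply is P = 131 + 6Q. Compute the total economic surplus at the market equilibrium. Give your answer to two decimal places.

Rewriting demand in inverse form: P = 157 - 2Q.
Set 157 - 2Q = 131 + 6Q, which gives 26 = 8Q, so Q* = 3.25 and P* = 157 - 2(3.25) = 150.5.
Total surplus is the full triangle between the curves from 0 to Q*: (1/2)(3.25)(157 - 131) = 42.25.

42.25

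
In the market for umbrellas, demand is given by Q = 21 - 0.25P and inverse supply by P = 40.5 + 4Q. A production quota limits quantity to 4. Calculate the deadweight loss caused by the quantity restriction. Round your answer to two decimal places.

Rewriting demand in inverse form: P = 84 - 4Q.
Without the quota, 84 - 4Q = 40.5 + 4Q gives Q* = 5.4375.
At Q = 4 the demand price is 84 - 4(4) = 68 and the supply price is 40.5 + 4(4) = 56.5.
Deadweight loss is the triangle between the curves from 4 to 5.4375: (1/2)(68 - 56.5)(5.4375 - 4) = 8.2656.

8.27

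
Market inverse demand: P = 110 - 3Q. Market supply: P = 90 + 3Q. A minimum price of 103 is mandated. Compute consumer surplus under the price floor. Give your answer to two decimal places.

Free-market equilibrium: 110 - 3Q = 90 + 3Q gives Q* = 3.3333, P* = 100.
At P = 103, buyers demand (110 - 103)/3 = 2.3333 while sellers would supply more, so the quantity traded is 2.3333 at price 103.
CS is the triangle under demand above 103: (1/2)(2.3333)(110 - 103) = 8.1667.

8.17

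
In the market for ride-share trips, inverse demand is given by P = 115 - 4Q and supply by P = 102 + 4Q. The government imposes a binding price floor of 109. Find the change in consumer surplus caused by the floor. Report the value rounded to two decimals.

Free-market equilibrium: 115 - 4Q = 102 + 4Q gives Q* = 1.625, P* = 108.5.
At P = 109, buyers demand (115 - 109)/4 = 1.5 while sellers would supply more, so the quantity traded is 1.5 at price 109.
CS goes from (1/2)(1.625)(6.5) = 5.2812 to 4.5 (computed as (115 - 109)(1.5) - (1/2)(4)(1.5)^2), a change of -0.7812.

-0.78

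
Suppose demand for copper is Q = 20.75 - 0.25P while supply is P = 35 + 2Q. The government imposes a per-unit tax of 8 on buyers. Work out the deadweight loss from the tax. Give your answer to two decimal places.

5.33

Rewriting demand in inverse form: P = 83 - 4Q.
Without the tax, 83 - 4Q = 35 + 2Q so Q* = 8 and P* = 51.
A tax on buyers shifts demand down by 8: (83 - 8) - 4Q = 35 + 2Q, so Q_t = 6.6667. Buyers pay P_b = 56.3333; sellers receive P_s = P_b - 8 = 48.3333.
Deadweight loss is the triangle between the curves from Q_t to Q*: (1/2)(8 - 6.6667)(8) = 5.3333.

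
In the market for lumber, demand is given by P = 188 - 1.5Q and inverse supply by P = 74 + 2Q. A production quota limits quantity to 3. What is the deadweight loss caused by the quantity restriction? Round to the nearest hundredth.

1530.32

Unrestricted equilibrium: Q* = (188 - 74)/(1.5 + 2) = 32.5714.
At Q = 3 the demand price is 188 - 1.5(3) = 183.5 and the supply price is 74 + 2(3) = 80.
Deadweight loss is the triangle between the curves from 3 to 32.5714: (1/2)(183.5 - 80)(32.5714 - 3) = 1530.3214.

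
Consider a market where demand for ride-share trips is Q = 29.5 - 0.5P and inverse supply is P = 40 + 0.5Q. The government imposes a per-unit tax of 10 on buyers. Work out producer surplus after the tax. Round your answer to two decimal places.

Rewriting demand in inverse form: P = 59 - 2Q.
Pre-tax equilibrium: 59 - 2Q = 40 + 0.5Q gives Q* = 7.6, P* = 43.8.
A tax on buyers shifts demand down by 10: (59 - 10) - 2Q = 40 + 0.5Q, so Q_t = 3.6. Buyers pay P_b = 51.8; sellers receive P_s = P_b - 10 = 41.8.
Producer surplus is the triangle above supply below P_s: (1/2)(3.6)(41.8 - 40) = 3.24.

3.24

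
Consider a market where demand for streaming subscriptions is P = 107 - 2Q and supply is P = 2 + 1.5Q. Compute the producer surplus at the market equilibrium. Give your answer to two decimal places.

Setting demand equal to supply, 105 = 3.5Q, so Q* = 30 and P* = 47.
Producer surplus is the triangle above supply below P*: (1/2)(30)(47 - 2) = (1/2)(30)(45) = 675.

675.00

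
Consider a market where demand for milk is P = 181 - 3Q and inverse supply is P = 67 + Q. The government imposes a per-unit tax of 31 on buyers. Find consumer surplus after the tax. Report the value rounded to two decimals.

Pre-tax equilibrium: 181 - 3Q = 67 + Q gives Q* = 28.5, P* = 95.5.
With the tax, buyers' net willingness to pay falls by 31: (181 - 31) - 3Q = 67 + Q, so Q_t = 20.75. Buyers pay P_b = 118.75; sellers receive P_s = P_b - 31 = 87.75.
Consumer surplus is the triangle under demand above P_b: (1/2)(20.75)(181 - 118.75) = 645.8438.

645.84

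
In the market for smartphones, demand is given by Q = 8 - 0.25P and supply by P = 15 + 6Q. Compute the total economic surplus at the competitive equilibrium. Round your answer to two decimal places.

14.45

Rewriting demand in inverse form: P = 32 - 4Q.
Equilibrium: 32 - 4Q = 15 + 6Q, so Q* = 1.7 and P* = 25.2.
Total surplus is the full triangle between the curves from 0 to Q*: (1/2)(1.7)(32 - 15) = 14.45.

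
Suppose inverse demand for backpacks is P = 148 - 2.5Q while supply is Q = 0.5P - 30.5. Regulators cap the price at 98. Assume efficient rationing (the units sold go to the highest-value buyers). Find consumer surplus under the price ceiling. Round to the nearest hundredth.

497.19

Rewriting supply in inverse form: P = 61 + 2Q.
Free-market equilibrium: 148 - 2.5Q = 61 + 2Q gives Q* = 19.3333, P* = 99.6667.
At P = 98, sellers supply (98 - 61)/2 = 18.5 while buyers want more, so the quantity traded is 18.5 at price 98.
The demand price at Q = 18.5 is 101.75. CS is the trapezoid between demand and 98 over [0, 18.5]: (1/2)[(148 - 98) + (101.75 - 98)](18.5) = 497.1875.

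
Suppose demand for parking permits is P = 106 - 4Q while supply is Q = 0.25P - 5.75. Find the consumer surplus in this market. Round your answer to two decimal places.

Rewriting supply in inverse form: P = 23 + 4Q.
Setting demand equal to supply, 83 = 8Q, so Q* = 10.375 and P* = 64.5.
The demand choke price is 106, so CS = (1/2)(Q*)(106 - P*) = (1/2)(10.375)(41.5) = 215.2812.

215.28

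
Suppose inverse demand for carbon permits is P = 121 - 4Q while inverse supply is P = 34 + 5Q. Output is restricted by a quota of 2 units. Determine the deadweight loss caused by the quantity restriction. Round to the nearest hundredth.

264.50

Unrestricted equilibrium: Q* = (121 - 34)/(4 + 5) = 9.6667.
At Q = 2 the demand price is 121 - 4(2) = 113 and the supply price is 34 + 5(2) = 44.
Deadweight loss is the triangle between the curves from 2 to 9.6667: (1/2)(113 - 44)(9.6667 - 2) = 264.5.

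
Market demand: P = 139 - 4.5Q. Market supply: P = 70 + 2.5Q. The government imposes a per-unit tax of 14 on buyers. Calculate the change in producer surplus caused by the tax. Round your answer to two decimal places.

Without the tax, 139 - 4.5Q = 70 + 2.5Q so Q* = 9.8571 and P* = 94.6429.
A tax on buyers shifts demand down by 14: (139 - 14) - 4.5Q = 70 + 2.5Q, so Q_t = 7.8571. Buyers pay P_b = 103.6429; sellers receive P_s = P_b - 14 = 89.6429.
Producers lose the trapezoid between P_s and P* out to Q_t plus the triangle from Q_t to Q*: change in PS = 77.1684 - 121.4541 = -44.2857.

-44.29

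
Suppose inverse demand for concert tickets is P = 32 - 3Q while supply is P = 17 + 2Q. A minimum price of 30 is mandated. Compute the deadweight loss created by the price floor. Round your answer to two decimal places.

13.61

Without the control, 32 - 3Q = 17 + 2Q so Q* = 3 and P* = 23.
At P = 30, buyers demand (32 - 30)/3 = 0.6667 while sellers would supply more, so the quantity traded is 0.6667 at price 30.
At Q = 0.6667 the demand price is 30 and the supply price is 18.3333. Deadweight loss is the triangle between the curves from 0.6667 to 3: (1/2)(30 - 18.3333)(3 - 0.6667) = 13.6111.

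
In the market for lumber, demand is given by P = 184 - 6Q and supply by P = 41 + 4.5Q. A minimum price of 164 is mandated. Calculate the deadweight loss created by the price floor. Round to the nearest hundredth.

555.43

Free-market equilibrium: 184 - 6Q = 41 + 4.5Q gives Q* = 13.619, P* = 102.2857.
At the floor price 164, quantity demanded is (184 - 164)/6 = 3.3333; demand is the short side, so Q = 3.3333 trades at P = 164.
At Q = 3.3333 the demand price is 164 and the supply price is 56. Deadweight loss is the triangle between the curves from 3.3333 to 13.619: (1/2)(164 - 56)(13.619 - 3.3333) = 555.4286.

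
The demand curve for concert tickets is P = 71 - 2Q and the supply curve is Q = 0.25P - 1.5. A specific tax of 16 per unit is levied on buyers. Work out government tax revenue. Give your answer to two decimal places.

130.67

Rewriting supply in inverse form: P = 6 + 4Q.
Pre-tax equilibrium: 71 - 2Q = 6 + 4Q gives Q* = 10.8333, P* = 49.3333.
With the tax, buyers' net willingness to pay falls by 16: (71 - 16) - 2Q = 6 + 4Q, so Q_t = 8.1667. Buyers pay P_b = 54.6667; sellers receive P_s = P_b - 16 = 38.6667.
Revenue is the tax times quantity traded: 16 x 8.1667 = 130.6667.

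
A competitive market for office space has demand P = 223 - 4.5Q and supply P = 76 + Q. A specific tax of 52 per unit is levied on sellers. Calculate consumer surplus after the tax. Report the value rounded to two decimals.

Pre-tax equilibrium: 223 - 4.5Q = 76 + Q gives Q* = 26.7273, P* = 102.7273.
With the tax, sellers need 52 more per unit: 223 - 4.5Q = 76 + Q + 52, so Q_t = 17.2727. Buyers pay P_b = 145.2727; sellers receive P_s = P_b - 52 = 93.2727.
Consumer surplus is the triangle under demand above P_b: (1/2)(17.2727)(223 - 145.2727) = 671.281.

671.28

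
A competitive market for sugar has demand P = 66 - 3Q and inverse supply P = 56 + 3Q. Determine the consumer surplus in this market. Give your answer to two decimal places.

4.17

Equilibrium: 66 - 3Q = 56 + 3Q, so Q* = 1.6667 and P* = 61.
Consumer surplus is the triangle under demand above P*: (1/2)(1.6667)(66 - 61) = (1/2)(1.6667)(5) = 4.1667.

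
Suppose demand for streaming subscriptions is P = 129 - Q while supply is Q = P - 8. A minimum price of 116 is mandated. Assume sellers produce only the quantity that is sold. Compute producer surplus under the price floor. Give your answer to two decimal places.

Rewriting supply in inverse form: P = 8 + Q.
Without the control, 129 - Q = 8 + Q so Q* = 60.5 and P* = 68.5.
At the floor price 116, quantity demanded is (129 - 116)/1 = 13; demand is the short side, so Q = 13 trades at P = 116.
The supply price at Q = 13 is 21. PS is the trapezoid between 116 and supply over [0, 13]: (1/2)[(116 - 8) + (116 - 21)](13) = 1319.5.

1319.50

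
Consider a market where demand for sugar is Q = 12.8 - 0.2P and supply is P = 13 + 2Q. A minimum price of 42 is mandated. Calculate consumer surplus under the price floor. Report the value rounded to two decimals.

48.40

Rewriting demand in inverse form: P = 64 - 5Q.
Without the control, 64 - 5Q = 13 + 2Q so Q* = 7.2857 and P* = 27.5714.
At P = 42, buyers demand (64 - 42)/5 = 4.4 while sellers would supply more, so the quantity traded is 4.4 at price 42.
CS is the triangle under demand above 42: (1/2)(4.4)(64 - 42) = 48.4.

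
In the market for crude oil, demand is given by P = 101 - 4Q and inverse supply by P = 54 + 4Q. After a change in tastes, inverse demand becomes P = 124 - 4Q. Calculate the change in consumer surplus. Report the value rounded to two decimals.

84.09

Initial equilibrium: Q_0 = 5.875, P_0 = 77.5; CS_0 = (1/2)(5.875)(23.5) = 69.0312, PS_0 = (1/2)(5.875)(23.5) = 69.0312.
New equilibrium: 124 - 4Q = 54 + 4Q gives Q_1 = 8.75, P_1 = 89; CS_1 = 153.125, PS_1 = 153.125.
Change in consumer surplus = 153.125 - 69.0312 = 84.0938.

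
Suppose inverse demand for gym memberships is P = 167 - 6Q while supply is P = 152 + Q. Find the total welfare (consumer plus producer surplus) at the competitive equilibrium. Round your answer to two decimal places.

Set 167 - 6Q = 152 + Q, which gives 15 = 7Q, so Q* = 2.1429 and P* = 167 - 6(2.1429) = 154.1429.
CS = (1/2)(2.1429)(12.8571) = 13.7755 and PS = (1/2)(2.1429)(2.1429) = 2.2959, so total surplus = 16.0714.

16.07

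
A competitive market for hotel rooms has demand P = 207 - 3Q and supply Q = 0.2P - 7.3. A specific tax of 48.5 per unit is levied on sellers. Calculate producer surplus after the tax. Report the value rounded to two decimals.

581.41

Rewriting supply in inverse form: P = 36.5 + 5Q.
Pre-tax equilibrium: 207 - 3Q = 36.5 + 5Q gives Q* = 21.3125, P* = 143.0625.
With the tax, sellers need 48.5 more per unit: 207 - 3Q = 36.5 + 5Q + 48.5, so Q_t = 15.25. Buyers pay P_b = 161.25; sellers receive P_s = P_b - 48.5 = 112.75.
Producer surplus is the triangle above supply below P_s: (1/2)(15.25)(112.75 - 36.5) = 581.4062.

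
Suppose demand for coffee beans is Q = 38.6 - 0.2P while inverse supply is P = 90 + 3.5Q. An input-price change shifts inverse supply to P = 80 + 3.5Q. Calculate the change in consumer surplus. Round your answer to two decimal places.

Rewriting demand in inverse form: P = 193 - 5Q.
Initial equilibrium: Q_0 = 12.1176, P_0 = 132.4118; CS_0 = (1/2)(12.1176)(60.5882) = 367.0934, PS_0 = (1/2)(12.1176)(42.4118) = 256.9654.
New equilibrium: 193 - 5Q = 80 + 3.5Q gives Q_1 = 13.2941, P_1 = 126.5294; CS_1 = 441.8339, PS_1 = 309.2837.
Change in consumer surplus = 441.8339 - 367.0934 = 74.7405.

74.74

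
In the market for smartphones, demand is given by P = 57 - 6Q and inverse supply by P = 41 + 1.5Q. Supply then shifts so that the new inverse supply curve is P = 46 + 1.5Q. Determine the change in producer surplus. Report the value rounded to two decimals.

Initial equilibrium: Q_0 = 2.1333, P_0 = 44.2; CS_0 = (1/2)(2.1333)(12.8) = 13.6533, PS_0 = (1/2)(2.1333)(3.2) = 3.4133.
New equilibrium: 57 - 6Q = 46 + 1.5Q gives Q_1 = 1.4667, P_1 = 48.2; CS_1 = 6.4533, PS_1 = 1.6133.
Change in producer surplus = 1.6133 - 3.4133 = -1.8.

-1.80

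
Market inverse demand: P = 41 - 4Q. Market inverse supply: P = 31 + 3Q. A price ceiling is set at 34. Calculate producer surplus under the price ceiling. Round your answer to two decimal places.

Free-market equilibrium: 41 - 4Q = 31 + 3Q gives Q* = 1.4286, P* = 35.2857.
At the ceiling price 34, quantity supplied is (34 - 31)/3 = 1; supply is the short side, so Q = 1 trades at P = 34.
PS is the triangle above supply below 34: (1/2)(1)(34 - 31) = 1.5.

1.50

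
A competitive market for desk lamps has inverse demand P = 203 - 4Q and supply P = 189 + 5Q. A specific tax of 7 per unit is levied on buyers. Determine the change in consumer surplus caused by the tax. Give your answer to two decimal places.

-3.63

Without the tax, 203 - 4Q = 189 + 5Q so Q* = 1.5556 and P* = 196.7778.
With the tax, buyers' net willingness to pay falls by 7: (203 - 7) - 4Q = 189 + 5Q, so Q_t = 0.7778. Buyers pay P_b = 199.8889; sellers receive P_s = P_b - 7 = 192.8889.
Consumers lose the trapezoid between P* and P_b out to Q_t plus the triangle from Q_t to Q*: change in CS = 1.2099 - 4.8395 = -3.6296.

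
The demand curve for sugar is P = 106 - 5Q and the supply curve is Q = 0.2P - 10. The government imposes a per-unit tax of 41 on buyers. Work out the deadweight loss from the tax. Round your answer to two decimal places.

Rewriting supply in inverse form: P = 50 + 5Q.
Without the tax, 106 - 5Q = 50 + 5Q so Q* = 5.6 and P* = 78.
A tax on buyers shifts demand down by 41: (106 - 41) - 5Q = 50 + 5Q, so Q_t = 1.5. Buyers pay P_b = 98.5; sellers receive P_s = P_b - 41 = 57.5.
Deadweight loss is the triangle between the curves from Q_t to Q*: (1/2)(5.6 - 1.5)(41) = 84.05.

84.05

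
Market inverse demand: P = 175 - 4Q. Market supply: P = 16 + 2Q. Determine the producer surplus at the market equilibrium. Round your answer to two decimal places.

702.25

Set 175 - 4Q = 16 + 2Q, which gives 159 = 6Q, so Q* = 26.5 and P* = 175 - 4(26.5) = 69.
PS is the area between P* and the supply curve from 0 to Q*: (1/2)(26.5)(53) = 702.25.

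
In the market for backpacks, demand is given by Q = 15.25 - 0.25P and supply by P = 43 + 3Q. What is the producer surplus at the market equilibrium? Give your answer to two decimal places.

Rewriting demand in inverse form: P = 61 - 4Q.
Setting demand equal to supply, 18 = 7Q, so Q* = 2.5714 and P* = 50.7143.
Producer surplus is the triangle above supply below P*: (1/2)(2.5714)(50.7143 - 43) = (1/2)(2.5714)(7.7143) = 9.9184.

9.92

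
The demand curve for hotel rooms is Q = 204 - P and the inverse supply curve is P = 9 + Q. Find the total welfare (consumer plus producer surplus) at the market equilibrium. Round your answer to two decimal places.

9506.25

Rewriting demand in inverse form: P = 204 - Q.
Setting demand equal to supply, 195 = 2Q, so Q* = 97.5 and P* = 106.5.
CS = (1/2)(97.5)(97.5) = 4753.125 and PS = (1/2)(97.5)(97.5) = 4753.125, so total surplus = 9506.25.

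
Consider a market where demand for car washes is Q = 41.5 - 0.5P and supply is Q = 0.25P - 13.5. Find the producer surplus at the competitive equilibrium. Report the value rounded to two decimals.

46.72

Rewriting demand in inverse form: P = 83 - 2Q.
Rewriting supply in inverse form: P = 54 + 4Q.
Set 83 - 2Q = 54 + 4Q, which gives 29 = 6Q, so Q* = 4.8333 and P* = 83 - 2(4.8333) = 73.3333.
The supply curve's price intercept is 54, so PS = (1/2)(Q*)(P* - 54) = (1/2)(4.8333)(19.3333) = 46.7222.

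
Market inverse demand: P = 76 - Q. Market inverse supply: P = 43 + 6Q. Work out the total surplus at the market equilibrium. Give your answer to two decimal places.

Setting demand equal to supply, 33 = 7Q, so Q* = 4.7143 and P* = 71.2857.
CS = (1/2)(4.7143)(4.7143) = 11.1122 and PS = (1/2)(4.7143)(28.2857) = 66.6735, so total surplus = 77.7857.

77.79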